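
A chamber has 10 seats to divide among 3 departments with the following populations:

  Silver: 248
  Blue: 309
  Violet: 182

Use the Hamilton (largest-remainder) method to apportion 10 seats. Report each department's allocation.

Total 739; standard divisor 739/10 ≈ 73.9.
Standard quotas: Silver 3.356, Blue 4.181, Violet 2.463.
Lower quotas: Silver 3, Blue 4, Violet 2 (sum 9, leaving 1 seat).
Remainders in descending order: Violet 0.463, Silver 0.356, Blue 0.181.
Largest remainder: Violet receives the extra seat.

Silver=3, Blue=4, Violet=3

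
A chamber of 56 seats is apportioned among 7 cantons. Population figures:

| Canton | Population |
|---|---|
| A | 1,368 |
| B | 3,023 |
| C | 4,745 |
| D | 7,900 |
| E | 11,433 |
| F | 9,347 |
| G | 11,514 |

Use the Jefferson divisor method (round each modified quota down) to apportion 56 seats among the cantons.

Standard divisor 49330/56 ≈ 880.893; standard quotas: A 1.553, B 3.432, C 5.387, D 8.968, E 12.979, F 10.611, G 13.071.
Rounding down gives 1, 3, 5, 8, 12, 10, 13 = 52 seats, so the divisor must be adjusted.
With modified divisor 820: modified quotas A 1.668, B 3.687, C 5.787, D 9.634, E 13.943, F 11.399, G 14.041.
Rounding down: A 1, B 3, C 5, D 9, E 13, F 11, G 14 (total 56).

A 1; B 3; C 5; D 9; E 13; F 11; G 14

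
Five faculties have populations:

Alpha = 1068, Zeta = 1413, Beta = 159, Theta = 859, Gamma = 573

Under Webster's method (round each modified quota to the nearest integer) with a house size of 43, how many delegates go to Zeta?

15

Standard divisor 4072/43 ≈ 94.698; standard quotas: Alpha 11.278, Zeta 14.921, Beta 1.679, Theta 9.071, Gamma 6.051.
Rounding to the nearest integer gives Alpha 11, Zeta 15, Beta 2, Theta 9, Gamma 6 — total 43, matching the house size, so no adjustment is needed.
Zeta receives 15.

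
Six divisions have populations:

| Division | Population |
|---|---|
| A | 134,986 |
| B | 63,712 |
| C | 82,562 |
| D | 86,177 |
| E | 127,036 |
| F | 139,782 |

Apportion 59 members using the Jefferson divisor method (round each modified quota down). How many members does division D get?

Standard divisor 634255/59 ≈ 10750.085; standard quotas: A 12.557, B 5.927, C 7.680, D 8.016, E 11.817, F 13.003.
Rounding down gives 12, 5, 7, 8, 11, 13 = 56 seats, so the divisor must be adjusted.
With modified divisor 10350: modified quotas A 13.042, B 6.156, C 7.977, D 8.326, E 12.274, F 13.506.
Rounding down: A 13, B 6, C 7, D 8, E 12, F 13 (total 59).
D receives 8.

8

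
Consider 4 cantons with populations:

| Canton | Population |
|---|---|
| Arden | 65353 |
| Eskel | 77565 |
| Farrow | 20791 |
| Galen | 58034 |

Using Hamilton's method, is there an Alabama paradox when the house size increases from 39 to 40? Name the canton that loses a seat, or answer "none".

none

At 39 seats: Arden 11, Eskel 14, Farrow 4, Galen 10.
At 40 seats: Arden 12, Eskel 14, Farrow 4, Galen 10.
No canton's allocation decreased.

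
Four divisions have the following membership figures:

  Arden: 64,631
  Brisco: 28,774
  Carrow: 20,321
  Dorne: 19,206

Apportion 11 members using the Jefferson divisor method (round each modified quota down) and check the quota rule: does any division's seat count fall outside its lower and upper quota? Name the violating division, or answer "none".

none

Standard quotas: Arden 5.348, Brisco 2.381, Carrow 1.682, Dorne 1.589.
Jefferson allocation: Arden 6, Brisco 2, Carrow 2, Dorne 1.
Every allocation lies between the lower and upper quota.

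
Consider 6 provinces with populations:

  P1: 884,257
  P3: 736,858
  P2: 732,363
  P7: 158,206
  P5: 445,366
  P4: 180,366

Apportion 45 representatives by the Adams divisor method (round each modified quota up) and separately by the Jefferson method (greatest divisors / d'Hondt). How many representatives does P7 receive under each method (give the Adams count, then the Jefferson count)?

3 and 2

Adams: P1 12, P3 10, P2 10, P7 3, P5 7, P4 3.
Jefferson: P1 13, P3 11, P2 11, P7 2, P5 6, P4 2.
P7 gets 3 under Adams and 2 under Jefferson.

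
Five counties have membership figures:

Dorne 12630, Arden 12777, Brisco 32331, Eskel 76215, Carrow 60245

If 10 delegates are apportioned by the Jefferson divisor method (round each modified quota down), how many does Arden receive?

Standard divisor 194198/10 ≈ 19419.8; standard quotas: Dorne 0.650, Arden 0.658, Brisco 1.665, Eskel 3.925, Carrow 3.102.
Rounding down gives 0, 0, 1, 3, 3 = 7 seats, so the divisor must be adjusted.
With modified divisor 15150: modified quotas Dorne 0.834, Arden 0.843, Brisco 2.134, Eskel 5.031, Carrow 3.977.
Rounding down: Dorne 0, Arden 0, Brisco 2, Eskel 5, Carrow 3 (total 10).
Arden receives 0.

0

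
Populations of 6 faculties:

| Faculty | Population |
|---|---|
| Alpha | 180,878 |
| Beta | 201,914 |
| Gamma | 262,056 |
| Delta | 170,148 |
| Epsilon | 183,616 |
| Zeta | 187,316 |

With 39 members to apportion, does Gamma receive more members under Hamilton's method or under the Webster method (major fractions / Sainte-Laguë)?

Hamilton

Hamilton: Alpha 6, Beta 7, Gamma 9, Delta 5, Epsilon 6, Zeta 6.
Webster: Alpha 6, Beta 7, Gamma 8, Delta 6, Epsilon 6, Zeta 6.
Gamma gets 9 under Hamilton and 8 under Webster.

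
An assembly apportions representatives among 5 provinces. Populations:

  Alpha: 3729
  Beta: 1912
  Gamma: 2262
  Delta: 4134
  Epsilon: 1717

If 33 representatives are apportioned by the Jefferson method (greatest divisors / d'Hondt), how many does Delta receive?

Standard divisor 13754/33 ≈ 416.788; standard quotas: Alpha 8.947, Beta 4.587, Gamma 5.427, Delta 9.919, Epsilon 4.120.
Rounding down gives 8, 4, 5, 9, 4 = 30 seats, so the divisor must be adjusted.
With modified divisor 380: modified quotas Alpha 9.813, Beta 5.032, Gamma 5.953, Delta 10.879, Epsilon 4.518.
Rounding down: Alpha 9, Beta 5, Gamma 5, Delta 10, Epsilon 4 (total 33).
Delta receives 10.

10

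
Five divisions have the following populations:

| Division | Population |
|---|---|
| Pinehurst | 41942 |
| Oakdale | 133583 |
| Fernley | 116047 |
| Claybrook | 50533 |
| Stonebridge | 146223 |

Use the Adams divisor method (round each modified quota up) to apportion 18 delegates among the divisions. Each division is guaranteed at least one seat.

Pinehurst: 2, Oakdale: 5, Fernley: 4, Claybrook: 2, Stonebridge: 5

Standard divisor 488328/18 ≈ 27129.333; standard quotas: Pinehurst 1.546, Oakdale 4.924, Fernley 4.278, Claybrook 1.863, Stonebridge 5.390.
Rounding up gives 2, 5, 5, 2, 6 = 20 seats, so the divisor must be adjusted.
With modified divisor 31300: modified quotas Pinehurst 1.340, Oakdale 4.268, Fernley 3.708, Claybrook 1.614, Stonebridge 4.672.
Rounding up: Pinehurst 2, Oakdale 5, Fernley 4, Claybrook 2, Stonebridge 5 (total 18).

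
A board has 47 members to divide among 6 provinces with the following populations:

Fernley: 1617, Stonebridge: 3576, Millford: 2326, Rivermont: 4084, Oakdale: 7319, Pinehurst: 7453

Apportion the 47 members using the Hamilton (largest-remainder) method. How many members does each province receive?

Fernley 3, Stonebridge 7, Millford 4, Rivermont 7, Oakdale 13, Pinehurst 13

Total 26375; standard divisor 26375/47 ≈ 561.17.
Standard quotas: Fernley 2.8815, Stonebridge 6.3724, Millford 4.1449, Rivermont 7.2776, Oakdale 13.0424, Pinehurst 13.2812.
Lower quotas: Fernley 2, Stonebridge 6, Millford 4, Rivermont 7, Oakdale 13, Pinehurst 13 (sum 45, leaving 2 seats).
Remainders in descending order: Fernley 0.8815, Stonebridge 0.3724, Pinehurst 0.2812, Rivermont 0.2776, Millford 0.1449, Oakdale 0.0424.
Largest remainders: Fernley, Stonebridge receive the extra seats.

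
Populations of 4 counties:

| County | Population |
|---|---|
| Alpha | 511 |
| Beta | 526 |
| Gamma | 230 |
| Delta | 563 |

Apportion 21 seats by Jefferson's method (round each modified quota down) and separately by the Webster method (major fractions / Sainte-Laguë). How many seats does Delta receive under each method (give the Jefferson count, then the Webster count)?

7 and 6

Jefferson: Alpha 6, Beta 6, Gamma 2, Delta 7.
Webster: Alpha 6, Beta 6, Gamma 3, Delta 6.
Delta gets 7 under Jefferson and 6 under Webster.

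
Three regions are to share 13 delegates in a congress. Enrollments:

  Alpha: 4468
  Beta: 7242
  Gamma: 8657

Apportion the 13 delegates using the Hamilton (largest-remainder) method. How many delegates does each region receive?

Alpha 3, Beta 5, Gamma 5

Total 20367; standard divisor 20367/13 ≈ 1566.692.
Standard quotas: Alpha 2.8519, Beta 4.6225, Gamma 5.5257.
Lower quotas: Alpha 2, Beta 4, Gamma 5 (sum 11, leaving 2 seats).
Remainders in descending order: Alpha 0.8519, Beta 0.6225, Gamma 0.5257.
Largest remainders: Alpha, Beta receive the extra seats.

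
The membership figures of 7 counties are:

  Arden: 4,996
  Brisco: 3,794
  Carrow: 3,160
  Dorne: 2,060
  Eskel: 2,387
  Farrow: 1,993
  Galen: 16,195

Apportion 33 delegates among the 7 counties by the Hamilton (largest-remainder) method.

Arden 5, Brisco 4, Carrow 3, Dorne 2, Eskel 2, Farrow 2, Galen 15

Standard divisor: 34585 ÷ 33 ≈ 1048.03.
Standard quotas: Arden 4.7670, Brisco 3.6201, Carrow 3.0152, Dorne 1.9656, Eskel 2.2776, Farrow 1.9017, Galen 15.4528.
Lower quotas: Arden 4, Brisco 3, Carrow 3, Dorne 1, Eskel 2, Farrow 1, Galen 15 (sum 29, leaving 4 seats).
Remainders in descending order: Dorne 0.9656, Farrow 0.9017, Arden 0.7670, Brisco 0.6201, Galen 0.4528, Eskel 0.2776, Carrow 0.0152.
The surplus seats go to Dorne, Farrow, Arden, Brisco.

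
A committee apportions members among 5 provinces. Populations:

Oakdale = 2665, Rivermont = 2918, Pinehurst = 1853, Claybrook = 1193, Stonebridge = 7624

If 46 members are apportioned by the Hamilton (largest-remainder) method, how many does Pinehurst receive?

5

Total 16253; standard divisor 16253/46 ≈ 353.326.
Standard quotas: Oakdale 7.5426, Rivermont 8.2587, Pinehurst 5.2444, Claybrook 3.3765, Stonebridge 21.5778.
Lower quotas: Oakdale 7, Rivermont 8, Pinehurst 5, Claybrook 3, Stonebridge 21 (sum 44, leaving 2 seats).
Remainders in descending order: Stonebridge 0.5778, Oakdale 0.5426, Claybrook 0.3765, Rivermont 0.2587, Pinehurst 0.2444.
The surplus seats go to Stonebridge, Oakdale.
Pinehurst receives 5.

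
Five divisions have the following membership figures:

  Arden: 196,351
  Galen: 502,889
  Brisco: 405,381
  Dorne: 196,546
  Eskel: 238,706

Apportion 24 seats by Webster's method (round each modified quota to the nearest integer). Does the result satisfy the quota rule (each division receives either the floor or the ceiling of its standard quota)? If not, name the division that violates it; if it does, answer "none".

none

Standard quotas: Arden 3.060, Galen 7.838, Brisco 6.318, Dorne 3.063, Eskel 3.720.
Webster allocation: Arden 3, Galen 8, Brisco 6, Dorne 3, Eskel 4.
Every allocation lies between the lower and upper quota.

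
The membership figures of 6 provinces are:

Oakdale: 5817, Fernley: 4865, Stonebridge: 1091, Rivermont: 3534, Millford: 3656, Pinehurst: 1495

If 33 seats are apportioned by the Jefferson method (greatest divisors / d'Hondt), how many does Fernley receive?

Standard divisor 20458/33 ≈ 619.939; standard quotas: Oakdale 9.383, Fernley 7.848, Stonebridge 1.760, Rivermont 5.701, Millford 5.897, Pinehurst 2.412.
Rounding down gives 9, 7, 1, 5, 5, 2 = 29 seats, so the divisor must be adjusted.
With modified divisor 560: modified quotas Oakdale 10.387, Fernley 8.688, Stonebridge 1.948, Rivermont 6.311, Millford 6.529, Pinehurst 2.670.
Rounding down: Oakdale 10, Fernley 8, Stonebridge 1, Rivermont 6, Millford 6, Pinehurst 2 (total 33).
Fernley receives 8.

8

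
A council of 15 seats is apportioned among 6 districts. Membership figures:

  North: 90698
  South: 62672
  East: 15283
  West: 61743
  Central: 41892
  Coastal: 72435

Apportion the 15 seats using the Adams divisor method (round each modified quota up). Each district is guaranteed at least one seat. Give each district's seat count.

Standard divisor 344723/15 ≈ 22981.533; standard quotas: North 3.947, South 2.727, East 0.665, West 2.687, Central 1.823, Coastal 3.152.
Rounding up gives 4, 3, 1, 3, 2, 4 = 17 seats, so the divisor must be adjusted.
With modified divisor 30550: modified quotas North 2.969, South 2.051, East 0.500, West 2.021, Central 1.371, Coastal 2.371.
Rounding up: North 3, South 3, East 1, West 3, Central 2, Coastal 3 (total 15).

North=3, South=3, East=1, West=3, Central=2, Coastal=3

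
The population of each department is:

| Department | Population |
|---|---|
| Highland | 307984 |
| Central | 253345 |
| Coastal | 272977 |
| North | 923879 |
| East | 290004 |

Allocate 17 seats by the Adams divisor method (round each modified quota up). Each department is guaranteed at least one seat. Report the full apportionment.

Highland 3, Central 2, Coastal 2, North 7, East 3

Standard divisor 2048189/17 ≈ 120481.706; standard quotas: Highland 2.556, Central 2.103, Coastal 2.266, North 7.668, East 2.407.
Rounding up gives 3, 3, 3, 8, 3 = 20 seats, so the divisor must be adjusted.
With modified divisor 140700: modified quotas Highland 2.189, Central 1.801, Coastal 1.940, North 6.566, East 2.061.
Rounding up: Highland 3, Central 2, Coastal 2, North 7, East 3 (total 17).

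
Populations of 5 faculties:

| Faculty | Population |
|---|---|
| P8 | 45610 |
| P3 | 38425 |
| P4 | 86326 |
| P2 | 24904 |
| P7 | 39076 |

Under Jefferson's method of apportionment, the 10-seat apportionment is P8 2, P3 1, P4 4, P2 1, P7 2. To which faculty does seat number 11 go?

P3

Priority for the next seat is population ÷ (current seats + 1).
Priorities: P8 15203.333, P3 19212.500, P4 17265.200, P2 12452.000, P7 13025.333.
Highest priority: P3.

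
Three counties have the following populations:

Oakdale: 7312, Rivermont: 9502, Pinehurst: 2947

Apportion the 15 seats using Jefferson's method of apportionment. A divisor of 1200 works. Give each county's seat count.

With modified divisor 1200: modified quotas Oakdale 6.093, Rivermont 7.918, Pinehurst 2.456.
Rounding down: Oakdale 6, Rivermont 7, Pinehurst 2 (total 15).

Oakdale 6, Rivermont 7, Pinehurst 2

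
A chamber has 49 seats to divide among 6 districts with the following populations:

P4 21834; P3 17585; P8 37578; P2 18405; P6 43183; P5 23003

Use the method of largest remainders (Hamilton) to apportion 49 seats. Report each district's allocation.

The standard divisor is 161588/49 ≈ 3297.714.
Standard quotas: P4 6.6209, P3 5.3325, P8 11.3952, P2 5.5811, P6 13.0948, P5 6.9754.
Lower quotas: P4 6, P3 5, P8 11, P2 5, P6 13, P5 6 (sum 46, leaving 3 seats).
Remainders in descending order: P5 0.9754, P4 0.6209, P2 0.5811, P8 0.3952, P3 0.3325, P6 0.0948.
Largest remainders: P5, P4, P2 receive the extra seats.

P4: 7, P3: 5, P8: 11, P2: 6, P6: 13, P5: 7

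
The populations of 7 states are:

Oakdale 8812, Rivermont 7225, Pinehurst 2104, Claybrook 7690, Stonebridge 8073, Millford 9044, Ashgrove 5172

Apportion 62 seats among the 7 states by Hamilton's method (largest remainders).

Oakdale 11; Rivermont 9; Pinehurst 3; Claybrook 10; Stonebridge 10; Millford 12; Ashgrove 7

Standard divisor: 48120 ÷ 62 ≈ 776.129.
Standard quotas: Oakdale 11.3538, Rivermont 9.3090, Pinehurst 2.7109, Claybrook 9.9081, Stonebridge 10.4016, Millford 11.6527, Ashgrove 6.6638.
Lower quotas: Oakdale 11, Rivermont 9, Pinehurst 2, Claybrook 9, Stonebridge 10, Millford 11, Ashgrove 6 (sum 58, leaving 4 seats).
Remainders in descending order: Claybrook 0.9081, Pinehurst 0.7109, Ashgrove 0.6638, Millford 0.6527, Stonebridge 0.4016, Oakdale 0.3538, Rivermont 0.3090.
The surplus seats go to Claybrook, Pinehurst, Ashgrove, Millford.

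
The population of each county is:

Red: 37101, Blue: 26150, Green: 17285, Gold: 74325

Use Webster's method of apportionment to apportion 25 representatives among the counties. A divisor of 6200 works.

Red 6, Blue 4, Green 3, Gold 12

With modified divisor 6200: modified quotas Red 5.984, Blue 4.218, Green 2.788, Gold 11.988.
Rounding to the nearest integer: Red 6, Blue 4, Green 3, Gold 12 (total 25).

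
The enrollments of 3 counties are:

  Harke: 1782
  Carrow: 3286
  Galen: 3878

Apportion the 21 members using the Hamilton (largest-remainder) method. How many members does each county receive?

Standard divisor: 8946 ÷ 21 = 426.
Standard quotas: Harke 4.183, Carrow 7.714, Galen 9.103.
Lower quotas: Harke 4, Carrow 7, Galen 9 (sum 20, leaving 1 seat).
Remainders in descending order: Carrow 0.714, Harke 0.183, Galen 0.103.
The surplus seat goes to Carrow.

Harke=4, Carrow=8, Galen=9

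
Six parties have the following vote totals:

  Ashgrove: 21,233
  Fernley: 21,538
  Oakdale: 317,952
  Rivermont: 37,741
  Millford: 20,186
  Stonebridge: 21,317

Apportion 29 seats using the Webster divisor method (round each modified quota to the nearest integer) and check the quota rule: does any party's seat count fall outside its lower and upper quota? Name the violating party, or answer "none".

Standard quotas: Ashgrove 1.400, Fernley 1.420, Oakdale 20.957, Rivermont 2.488, Millford 1.331, Stonebridge 1.405.
Webster allocation: Ashgrove 1, Fernley 1, Oakdale 22, Rivermont 3, Millford 1, Stonebridge 1.
Oakdale has quota 20.957 (lower 20, upper 21) but receives 22 — outside the quota interval.

Oakdale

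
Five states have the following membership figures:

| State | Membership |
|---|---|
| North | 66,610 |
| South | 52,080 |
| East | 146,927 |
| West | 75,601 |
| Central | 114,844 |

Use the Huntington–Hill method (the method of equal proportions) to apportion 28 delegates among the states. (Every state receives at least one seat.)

With divisor 16196: modified quotas North 4.113, South 3.216, East 9.072, West 4.668, Central 7.091.
Geometric-mean thresholds: North √(4·5)=4.472, South √(3·4)=3.464, East √(9·10)=9.487, West √(4·5)=4.472, Central √(7·8)=7.483.
Each quota rounded against its threshold gives North 4, South 3, East 9, West 5, Central 7 (total 28).

North 4, South 3, East 9, West 5, Central 7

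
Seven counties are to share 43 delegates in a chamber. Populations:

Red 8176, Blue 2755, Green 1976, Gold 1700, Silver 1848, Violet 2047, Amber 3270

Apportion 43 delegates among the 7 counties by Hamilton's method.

The standard divisor is 21772/43 ≈ 506.326.
Standard quotas: Red 16.1477, Blue 5.4412, Green 3.9026, Gold 3.3575, Silver 3.6498, Violet 4.0429, Amber 6.4583.
Lower quotas: Red 16, Blue 5, Green 3, Gold 3, Silver 3, Violet 4, Amber 6 (sum 40, leaving 3 seats).
Remainders in descending order: Green 0.9026, Silver 0.6498, Amber 0.4583, Blue 0.4412, Gold 0.3575, Red 0.1477, Violet 0.0429.
Largest remainders: Green, Silver, Amber receive the extra seats.

Red 16, Blue 5, Green 4, Gold 3, Silver 4, Violet 4, Amber 7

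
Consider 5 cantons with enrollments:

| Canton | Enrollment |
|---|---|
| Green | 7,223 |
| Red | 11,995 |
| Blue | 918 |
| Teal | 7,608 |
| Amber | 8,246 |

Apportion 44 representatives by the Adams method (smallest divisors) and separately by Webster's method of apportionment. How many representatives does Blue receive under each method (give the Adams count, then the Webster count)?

Adams: Green 9, Red 14, Blue 2, Teal 9, Amber 10.
Webster: Green 9, Red 15, Blue 1, Teal 9, Amber 10.
Blue gets 2 under Adams and 1 under Webster.

2 and 1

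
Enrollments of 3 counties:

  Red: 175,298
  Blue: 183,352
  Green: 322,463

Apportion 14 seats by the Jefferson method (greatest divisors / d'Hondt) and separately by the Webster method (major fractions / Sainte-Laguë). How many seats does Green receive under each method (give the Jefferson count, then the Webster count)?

Jefferson: Red 3, Blue 4, Green 7.
Webster: Red 4, Blue 4, Green 6.
Green gets 7 under Jefferson and 6 under Webster.

7 and 6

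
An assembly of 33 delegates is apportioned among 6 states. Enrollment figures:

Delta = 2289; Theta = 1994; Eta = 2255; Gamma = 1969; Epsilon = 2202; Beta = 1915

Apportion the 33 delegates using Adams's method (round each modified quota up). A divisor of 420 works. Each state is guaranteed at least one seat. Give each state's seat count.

Delta 6, Theta 5, Eta 6, Gamma 5, Epsilon 6, Beta 5

With modified divisor 420: modified quotas Delta 5.450, Theta 4.748, Eta 5.369, Gamma 4.688, Epsilon 5.243, Beta 4.560.
Rounding up: Delta 6, Theta 5, Eta 6, Gamma 5, Epsilon 6, Beta 5 (total 33).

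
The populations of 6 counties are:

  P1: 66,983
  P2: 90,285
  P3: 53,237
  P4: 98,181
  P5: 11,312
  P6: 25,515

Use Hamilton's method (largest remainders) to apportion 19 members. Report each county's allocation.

P1 4; P2 5; P3 3; P4 5; P5 1; P6 1

Standard divisor: 345513 ÷ 19 ≈ 18184.895.
Standard quotas: P1 3.6834, P2 4.9648, P3 2.9275, P4 5.3990, P5 0.6221, P6 1.4031.
Lower quotas: P1 3, P2 4, P3 2, P4 5, P5 0, P6 1 (sum 15, leaving 4 seats).
Remainders in descending order: P2 0.9648, P3 0.9275, P1 0.6834, P5 0.6221, P6 0.4031, P4 0.3990.
The surplus seats go to P2, P3, P1, P5.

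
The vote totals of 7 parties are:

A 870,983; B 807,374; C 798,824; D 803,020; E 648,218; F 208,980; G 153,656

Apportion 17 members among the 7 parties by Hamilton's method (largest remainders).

Standard divisor: 4291055 ÷ 17 = 252415.
Standard quotas: A 3.4506, B 3.1986, C 3.1647, D 3.1813, E 2.5681, F 0.8279, G 0.6087.
Lower quotas: A 3, B 3, C 3, D 3, E 2, F 0, G 0 (sum 14, leaving 3 seats).
Remainders in descending order: F 0.8279, G 0.6087, E 0.5681, A 0.4506, B 0.1986, D 0.1813, C 0.1647.
Largest remainders: F, G, E receive the extra seats.

A 3, B 3, C 3, D 3, E 3, F 1, G 1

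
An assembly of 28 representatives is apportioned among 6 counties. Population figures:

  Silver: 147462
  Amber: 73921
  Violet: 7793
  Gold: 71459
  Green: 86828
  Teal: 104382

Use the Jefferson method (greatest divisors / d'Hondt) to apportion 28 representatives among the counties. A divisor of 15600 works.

Silver: 9, Amber: 4, Violet: 0, Gold: 4, Green: 5, Teal: 6

With modified divisor 15600: modified quotas Silver 9.453, Amber 4.739, Violet 0.500, Gold 4.581, Green 5.566, Teal 6.691.
Rounding down: Silver 9, Amber 4, Violet 0, Gold 4, Green 5, Teal 6 (total 28).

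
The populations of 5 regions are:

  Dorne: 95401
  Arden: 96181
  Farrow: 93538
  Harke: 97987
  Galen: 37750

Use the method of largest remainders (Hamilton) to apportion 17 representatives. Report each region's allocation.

Standard divisor: 420857 ÷ 17 ≈ 24756.294.
Standard quotas: Dorne 3.8536, Arden 3.8851, Farrow 3.7784, Harke 3.9581, Galen 1.5249.
Lower quotas: Dorne 3, Arden 3, Farrow 3, Harke 3, Galen 1 (sum 13, leaving 4 seats).
Remainders in descending order: Harke 0.9581, Arden 0.8851, Dorne 0.8536, Farrow 0.7784, Galen 0.5249.
The surplus seats go to Harke, Arden, Dorne, Farrow.

Dorne 4, Arden 4, Farrow 4, Harke 4, Galen 1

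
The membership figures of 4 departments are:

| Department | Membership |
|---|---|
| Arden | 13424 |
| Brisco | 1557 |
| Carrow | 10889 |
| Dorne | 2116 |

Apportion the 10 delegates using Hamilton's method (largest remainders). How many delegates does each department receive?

Arden 5, Brisco 0, Carrow 4, Dorne 1

Standard divisor: 27986 ÷ 10 ≈ 2798.6.
Standard quotas: Arden 4.7967, Brisco 0.5563, Carrow 3.8909, Dorne 0.7561.
Lower quotas: Arden 4, Brisco 0, Carrow 3, Dorne 0 (sum 7, leaving 3 seats).
Remainders in descending order: Carrow 0.8909, Arden 0.7967, Dorne 0.7561, Brisco 0.5563.
Largest remainders: Carrow, Arden, Dorne receive the extra seats.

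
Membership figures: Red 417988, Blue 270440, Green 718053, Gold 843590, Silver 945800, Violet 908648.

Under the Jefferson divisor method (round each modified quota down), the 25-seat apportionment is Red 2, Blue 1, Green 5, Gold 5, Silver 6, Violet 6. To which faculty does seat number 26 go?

Priority for the next seat is population ÷ (current seats + 1).
Priorities: Red 139329.333, Blue 135220.000, Green 119675.500, Gold 140598.333, Silver 135114.286, Violet 129806.857.
Highest priority: Gold.

Gold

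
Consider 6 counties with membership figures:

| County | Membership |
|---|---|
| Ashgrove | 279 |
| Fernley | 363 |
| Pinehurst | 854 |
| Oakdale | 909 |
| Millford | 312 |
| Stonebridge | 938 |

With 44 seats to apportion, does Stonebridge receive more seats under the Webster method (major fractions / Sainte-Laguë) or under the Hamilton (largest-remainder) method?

Webster

Webster: Ashgrove 3, Fernley 4, Pinehurst 10, Oakdale 11, Millford 4, Stonebridge 12.
Hamilton: Ashgrove 3, Fernley 5, Pinehurst 10, Oakdale 11, Millford 4, Stonebridge 11.
Stonebridge gets 12 under Webster and 11 under Hamilton.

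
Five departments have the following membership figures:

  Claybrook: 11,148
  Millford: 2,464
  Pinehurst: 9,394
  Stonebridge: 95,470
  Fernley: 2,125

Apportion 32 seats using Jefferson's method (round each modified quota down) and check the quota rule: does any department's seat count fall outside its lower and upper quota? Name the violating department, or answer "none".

Standard quotas: Claybrook 2.958, Millford 0.654, Pinehurst 2.493, Stonebridge 25.332, Fernley 0.564.
Jefferson allocation: Claybrook 3, Millford 0, Pinehurst 2, Stonebridge 27, Fernley 0.
Stonebridge has quota 25.332 (lower 25, upper 26) but receives 27 — outside the quota interval.

Stonebridge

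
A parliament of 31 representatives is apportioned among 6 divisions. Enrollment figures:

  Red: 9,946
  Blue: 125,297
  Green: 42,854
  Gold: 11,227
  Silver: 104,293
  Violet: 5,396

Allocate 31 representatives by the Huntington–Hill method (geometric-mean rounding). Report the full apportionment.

Red 1, Blue 13, Green 4, Gold 1, Silver 11, Violet 1

With divisor 9763: modified quotas Red 1.019, Blue 12.834, Green 4.389, Gold 1.150, Silver 10.682, Violet 0.553.
Geometric-mean thresholds: Red √(1·2)=1.414, Blue √(12·13)=12.490, Green √(4·5)=4.472, Gold √(1·2)=1.414, Silver √(10·11)=10.488, Violet (min 1).
Each quota rounded against its threshold gives Red 1, Blue 13, Green 4, Gold 1, Silver 11, Violet 1 (total 31).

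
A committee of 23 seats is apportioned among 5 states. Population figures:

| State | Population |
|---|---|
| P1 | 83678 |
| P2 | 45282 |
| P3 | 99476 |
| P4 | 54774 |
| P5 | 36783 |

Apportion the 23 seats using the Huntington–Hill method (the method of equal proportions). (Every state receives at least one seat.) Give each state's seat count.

With divisor 14155: modified quotas P1 5.912, P2 3.199, P3 7.028, P4 3.870, P5 2.599.
Geometric-mean thresholds: P1 √(5·6)=5.477, P2 √(3·4)=3.464, P3 √(7·8)=7.483, P4 √(3·4)=3.464, P5 √(2·3)=2.449.
Each quota rounded against its threshold gives P1 6, P2 3, P3 7, P4 4, P5 3 (total 23).

P1 6, P2 3, P3 7, P4 4, P5 3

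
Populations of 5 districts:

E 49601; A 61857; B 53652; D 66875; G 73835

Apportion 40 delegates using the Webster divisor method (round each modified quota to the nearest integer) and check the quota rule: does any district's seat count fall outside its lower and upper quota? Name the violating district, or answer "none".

none

Standard quotas: E 6.488, A 8.091, B 7.017, D 8.747, G 9.657.
Webster allocation: E 6, A 8, B 7, D 9, G 10.
Every allocation lies between the lower and upper quota.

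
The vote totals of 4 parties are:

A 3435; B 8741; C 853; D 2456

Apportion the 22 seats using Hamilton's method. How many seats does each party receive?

A: 5, B: 12, C: 1, D: 4

Standard divisor: 15485 ÷ 22 ≈ 703.864.
Standard quotas: A 4.8802, B 12.4186, C 1.2119, D 3.4893.
Lower quotas: A 4, B 12, C 1, D 3 (sum 20, leaving 2 seats).
Remainders in descending order: A 0.8802, D 0.4893, B 0.4186, C 0.2119.
Largest remainders: A, D receive the extra seats.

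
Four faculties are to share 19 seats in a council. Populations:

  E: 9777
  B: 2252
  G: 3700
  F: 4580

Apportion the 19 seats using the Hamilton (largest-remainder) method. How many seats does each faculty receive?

E 9; B 2; G 4; F 4

Standard divisor: 20309 ÷ 19 ≈ 1068.895.
Standard quotas: E 9.1468, B 2.1068, G 3.4615, F 4.2848.
Lower quotas: E 9, B 2, G 3, F 4 (sum 18, leaving 1 seat).
Remainders in descending order: G 0.4615, F 0.2848, E 0.1468, B 0.1068.
The surplus seat goes to G.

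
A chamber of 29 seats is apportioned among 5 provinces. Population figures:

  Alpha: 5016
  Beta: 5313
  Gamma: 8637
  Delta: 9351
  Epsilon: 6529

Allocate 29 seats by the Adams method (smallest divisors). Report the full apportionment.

Standard divisor 34846/29 ≈ 1201.586; standard quotas: Alpha 4.174, Beta 4.422, Gamma 7.188, Delta 7.782, Epsilon 5.434.
Rounding up gives 5, 5, 8, 8, 6 = 32 seats, so the divisor must be adjusted.
With modified divisor 1320: modified quotas Alpha 3.800, Beta 4.025, Gamma 6.543, Delta 7.084, Epsilon 4.946.
Rounding up: Alpha 4, Beta 5, Gamma 7, Delta 8, Epsilon 5 (total 29).

Alpha 4, Beta 5, Gamma 7, Delta 8, Epsilon 5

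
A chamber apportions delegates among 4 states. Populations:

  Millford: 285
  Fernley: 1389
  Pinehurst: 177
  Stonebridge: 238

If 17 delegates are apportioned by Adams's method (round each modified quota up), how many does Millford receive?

Standard divisor 2089/17 ≈ 122.882; standard quotas: Millford 2.319, Fernley 11.303, Pinehurst 1.440, Stonebridge 1.937.
Rounding up gives 3, 12, 2, 2 = 19 seats, so the divisor must be adjusted.
With modified divisor 140: modified quotas Millford 2.036, Fernley 9.921, Pinehurst 1.264, Stonebridge 1.700.
Rounding up: Millford 3, Fernley 10, Pinehurst 2, Stonebridge 2 (total 17).
Millford receives 3.

3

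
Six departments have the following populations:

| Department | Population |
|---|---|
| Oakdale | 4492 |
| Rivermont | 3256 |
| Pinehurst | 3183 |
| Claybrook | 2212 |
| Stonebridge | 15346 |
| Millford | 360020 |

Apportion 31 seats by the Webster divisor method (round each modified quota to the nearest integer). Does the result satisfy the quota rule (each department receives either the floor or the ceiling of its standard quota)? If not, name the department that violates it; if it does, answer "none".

Millford

Standard quotas: Oakdale 0.358, Rivermont 0.260, Pinehurst 0.254, Claybrook 0.177, Stonebridge 1.224, Millford 28.727.
Webster allocation: Oakdale 0, Rivermont 0, Pinehurst 0, Claybrook 0, Stonebridge 1, Millford 30.
Millford has quota 28.727 (lower 28, upper 29) but receives 30 — outside the quota interval.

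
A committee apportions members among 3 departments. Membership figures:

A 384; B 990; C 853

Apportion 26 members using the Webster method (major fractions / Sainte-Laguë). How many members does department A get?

Standard divisor 2227/26 ≈ 85.654; standard quotas: A 4.483, B 11.558, C 9.959.
Rounding to the nearest integer gives A 4, B 12, C 10 — total 26, matching the house size, so no adjustment is needed.
A receives 4.

4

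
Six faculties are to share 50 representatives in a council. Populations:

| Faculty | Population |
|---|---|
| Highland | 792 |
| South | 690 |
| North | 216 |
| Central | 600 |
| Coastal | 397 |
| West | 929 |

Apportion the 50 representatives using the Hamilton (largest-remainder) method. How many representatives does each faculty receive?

The standard divisor is 3624/50 ≈ 72.48.
Standard quotas: Highland 10.927, South 9.520, North 2.980, Central 8.278, Coastal 5.477, West 12.817.
Lower quotas: Highland 10, South 9, North 2, Central 8, Coastal 5, West 12 (sum 46, leaving 4 seats).
Remainders in descending order: North 0.980, Highland 0.927, West 0.817, South 0.520, Coastal 0.477, Central 0.278.
The surplus seats go to North, Highland, West, South.

Highland: 11, South: 10, North: 3, Central: 8, Coastal: 5, West: 13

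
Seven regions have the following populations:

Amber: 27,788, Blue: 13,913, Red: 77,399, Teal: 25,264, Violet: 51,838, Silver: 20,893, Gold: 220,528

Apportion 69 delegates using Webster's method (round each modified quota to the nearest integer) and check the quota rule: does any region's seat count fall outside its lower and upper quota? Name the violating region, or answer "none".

Gold

Standard quotas: Amber 4.381, Blue 2.194, Red 12.203, Teal 3.983, Violet 8.173, Silver 3.294, Gold 34.771.
Webster allocation: Amber 4, Blue 2, Red 12, Teal 4, Violet 8, Silver 3, Gold 36.
Gold has quota 34.771 (lower 34, upper 35) but receives 36 — outside the quota interval.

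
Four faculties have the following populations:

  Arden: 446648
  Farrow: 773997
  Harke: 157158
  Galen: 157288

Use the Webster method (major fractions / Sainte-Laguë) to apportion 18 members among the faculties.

Standard divisor 1535091/18 ≈ 85282.833; standard quotas: Arden 5.237, Farrow 9.076, Harke 1.843, Galen 1.844.
Rounding to the nearest integer gives Arden 5, Farrow 9, Harke 2, Galen 2 — total 18, matching the house size, so no adjustment is needed.

Arden: 5, Farrow: 9, Harke: 2, Galen: 2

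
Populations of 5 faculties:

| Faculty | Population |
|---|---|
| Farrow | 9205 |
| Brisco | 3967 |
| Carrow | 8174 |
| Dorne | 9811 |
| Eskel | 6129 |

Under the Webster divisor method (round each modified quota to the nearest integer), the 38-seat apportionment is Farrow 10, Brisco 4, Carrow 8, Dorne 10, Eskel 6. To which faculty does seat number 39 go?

Carrow

Priority for the next seat is population ÷ (current seats + 0.5).
Priorities: Farrow 876.667, Brisco 881.556, Carrow 961.647, Dorne 934.381, Eskel 942.923.
Highest priority: Carrow.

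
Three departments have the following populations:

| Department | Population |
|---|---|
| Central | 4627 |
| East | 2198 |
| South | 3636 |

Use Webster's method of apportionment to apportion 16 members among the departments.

Central=7, East=3, South=6

Standard divisor 10461/16 ≈ 653.812; standard quotas: Central 7.077, East 3.362, South 5.561.
Rounding to the nearest integer gives Central 7, East 3, South 6 — total 16, matching the house size, so no adjustment is needed.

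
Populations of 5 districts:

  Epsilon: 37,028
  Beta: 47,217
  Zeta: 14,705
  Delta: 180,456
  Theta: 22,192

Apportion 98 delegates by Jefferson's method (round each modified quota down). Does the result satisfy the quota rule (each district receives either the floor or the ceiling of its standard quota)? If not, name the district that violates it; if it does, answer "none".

Standard quotas: Epsilon 12.032, Beta 15.342, Zeta 4.778, Delta 58.637, Theta 7.211.
Jefferson allocation: Epsilon 12, Beta 15, Zeta 4, Delta 60, Theta 7.
Delta has quota 58.637 (lower 58, upper 59) but receives 60 — outside the quota interval.

Delta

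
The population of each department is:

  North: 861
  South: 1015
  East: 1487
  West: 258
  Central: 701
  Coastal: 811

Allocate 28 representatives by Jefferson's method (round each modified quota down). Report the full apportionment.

Standard divisor 5133/28 ≈ 183.321; standard quotas: North 4.697, South 5.537, East 8.111, West 1.407, Central 3.824, Coastal 4.424.
Rounding down gives 4, 5, 8, 1, 3, 4 = 25 seats, so the divisor must be adjusted.
With modified divisor 167: modified quotas North 5.156, South 6.078, East 8.904, West 1.545, Central 4.198, Coastal 4.856.
Rounding down: North 5, South 6, East 8, West 1, Central 4, Coastal 4 (total 28).

North 5; South 6; East 8; West 1; Central 4; Coastal 4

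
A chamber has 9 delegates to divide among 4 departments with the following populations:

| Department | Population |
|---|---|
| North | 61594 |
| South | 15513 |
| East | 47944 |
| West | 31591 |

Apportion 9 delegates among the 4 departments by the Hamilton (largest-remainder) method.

North 3, South 1, East 3, West 2

The standard divisor is 156642/9 ≈ 17404.667.
Standard quotas: North 3.5389, South 0.8913, East 2.7547, West 1.8151.
Lower quotas: North 3, South 0, East 2, West 1 (sum 6, leaving 3 seats).
Remainders in descending order: South 0.8913, West 0.8151, East 0.7547, North 0.5389.
The surplus seats go to South, West, East.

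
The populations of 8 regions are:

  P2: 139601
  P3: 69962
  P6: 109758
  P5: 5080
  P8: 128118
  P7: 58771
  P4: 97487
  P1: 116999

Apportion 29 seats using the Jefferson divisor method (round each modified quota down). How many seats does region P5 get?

Standard divisor 725776/29 ≈ 25026.759; standard quotas: P2 5.578, P3 2.795, P6 4.386, P5 0.203, P8 5.119, P7 2.348, P4 3.895, P1 4.675.
Rounding down gives 5, 2, 4, 0, 5, 2, 3, 4 = 25 seats, so the divisor must be adjusted.
With modified divisor 22600: modified quotas P2 6.177, P3 3.096, P6 4.857, P5 0.225, P8 5.669, P7 2.600, P4 4.314, P1 5.177.
Rounding down: P2 6, P3 3, P6 4, P5 0, P8 5, P7 2, P4 4, P1 5 (total 29).
P5 receives 0.

0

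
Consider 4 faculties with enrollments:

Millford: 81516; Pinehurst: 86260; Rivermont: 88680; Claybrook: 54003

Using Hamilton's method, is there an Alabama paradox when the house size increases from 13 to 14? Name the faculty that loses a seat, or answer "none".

none

At 13 seats: Millford 3, Pinehurst 4, Rivermont 4, Claybrook 2.
At 14 seats: Millford 4, Pinehurst 4, Rivermont 4, Claybrook 2.
No faculty's allocation decreased.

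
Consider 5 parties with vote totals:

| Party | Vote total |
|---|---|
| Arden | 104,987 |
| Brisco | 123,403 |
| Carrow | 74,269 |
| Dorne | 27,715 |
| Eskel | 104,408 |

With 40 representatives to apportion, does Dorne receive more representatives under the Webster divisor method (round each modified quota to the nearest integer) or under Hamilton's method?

Webster

Webster: Arden 10, Brisco 11, Carrow 7, Dorne 3, Eskel 9.
Hamilton: Arden 10, Brisco 11, Carrow 7, Dorne 2, Eskel 10.
Dorne gets 3 under Webster and 2 under Hamilton.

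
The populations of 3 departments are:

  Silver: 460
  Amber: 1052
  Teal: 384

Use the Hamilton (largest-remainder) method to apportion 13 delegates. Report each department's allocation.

Total 1896; standard divisor 1896/13 ≈ 145.846.
Standard quotas: Silver 3.154, Amber 7.213, Teal 2.633.
Lower quotas: Silver 3, Amber 7, Teal 2 (sum 12, leaving 1 seat).
Remainders in descending order: Teal 0.633, Amber 0.213, Silver 0.154.
Largest remainder: Teal receives the extra seat.

Silver=3, Amber=7, Teal=3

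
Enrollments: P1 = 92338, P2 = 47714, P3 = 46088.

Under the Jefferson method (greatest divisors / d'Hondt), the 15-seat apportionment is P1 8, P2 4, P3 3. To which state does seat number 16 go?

P3

Priority for the next seat is population ÷ (current seats + 1).
Priorities: P1 10259.778, P2 9542.800, P3 11522.000.
Highest priority: P3.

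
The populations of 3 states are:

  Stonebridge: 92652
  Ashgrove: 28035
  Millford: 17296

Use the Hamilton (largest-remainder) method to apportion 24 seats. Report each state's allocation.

Stonebridge 16; Ashgrove 5; Millford 3

The standard divisor is 137983/24 ≈ 5749.292.
Standard quotas: Stonebridge 16.1154, Ashgrove 4.8763, Millford 3.0084.
Lower quotas: Stonebridge 16, Ashgrove 4, Millford 3 (sum 23, leaving 1 seat).
Remainders in descending order: Ashgrove 0.8763, Stonebridge 0.1154, Millford 0.0084.
Largest remainder: Ashgrove receives the extra seat.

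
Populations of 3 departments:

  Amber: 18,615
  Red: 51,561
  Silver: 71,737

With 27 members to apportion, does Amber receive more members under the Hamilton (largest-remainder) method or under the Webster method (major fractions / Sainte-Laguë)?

Hamilton: Amber 3, Red 10, Silver 14.
Webster: Amber 4, Red 10, Silver 13.
Amber gets 3 under Hamilton and 4 under Webster.

Webster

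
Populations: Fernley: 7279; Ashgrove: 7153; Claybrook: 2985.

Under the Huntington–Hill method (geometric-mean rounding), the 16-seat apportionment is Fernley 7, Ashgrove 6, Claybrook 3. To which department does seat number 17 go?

Priority for the next seat is population ÷ (√(s·(s+1))).
Priorities: Fernley 972.697, Ashgrove 1103.732, Claybrook 861.695.
Highest priority: Ashgrove.

Ashgrove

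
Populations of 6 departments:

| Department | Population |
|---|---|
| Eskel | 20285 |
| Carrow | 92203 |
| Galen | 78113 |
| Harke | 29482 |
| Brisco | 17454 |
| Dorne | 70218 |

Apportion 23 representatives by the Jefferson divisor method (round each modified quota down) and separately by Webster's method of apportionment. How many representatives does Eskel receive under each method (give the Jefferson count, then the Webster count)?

Jefferson: Eskel 1, Carrow 7, Galen 6, Harke 2, Brisco 1, Dorne 6.
Webster: Eskel 2, Carrow 7, Galen 6, Harke 2, Brisco 1, Dorne 5.
Eskel gets 1 under Jefferson and 2 under Webster.

1 and 2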